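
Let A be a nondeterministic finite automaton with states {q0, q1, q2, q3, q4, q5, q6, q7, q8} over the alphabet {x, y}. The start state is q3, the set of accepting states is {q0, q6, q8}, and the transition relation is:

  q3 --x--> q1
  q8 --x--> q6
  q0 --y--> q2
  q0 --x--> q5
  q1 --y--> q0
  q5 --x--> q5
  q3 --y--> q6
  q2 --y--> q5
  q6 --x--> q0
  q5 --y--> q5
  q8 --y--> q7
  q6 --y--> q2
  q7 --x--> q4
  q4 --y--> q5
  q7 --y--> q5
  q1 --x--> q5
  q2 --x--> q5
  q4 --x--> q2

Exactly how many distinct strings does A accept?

The useful subgraph on states {q0, q1, q3, q6} is acyclic, so L(A) is finite; the longest accepting path visits 3 useful states, giving maximum string length 2.
Counting accepting paths from q3 by length: 1 of length 1, 2 of length 2. Total 3.

3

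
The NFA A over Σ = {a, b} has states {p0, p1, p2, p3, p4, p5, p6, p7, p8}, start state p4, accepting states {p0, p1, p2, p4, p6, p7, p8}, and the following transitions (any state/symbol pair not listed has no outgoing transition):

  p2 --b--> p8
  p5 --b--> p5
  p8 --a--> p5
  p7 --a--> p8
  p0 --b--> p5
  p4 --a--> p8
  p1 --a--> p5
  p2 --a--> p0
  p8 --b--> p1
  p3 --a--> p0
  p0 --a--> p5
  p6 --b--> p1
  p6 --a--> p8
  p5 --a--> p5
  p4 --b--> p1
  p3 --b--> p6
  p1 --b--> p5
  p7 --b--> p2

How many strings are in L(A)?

4

The useful subgraph on states {p1, p4, p8} is acyclic, so L(A) is finite; the longest accepting path visits 3 useful states, giving maximum string length 2.
Counting accepting paths from p4 by length: 1 of length 0, 2 of length 1, 1 of length 2. Total 4.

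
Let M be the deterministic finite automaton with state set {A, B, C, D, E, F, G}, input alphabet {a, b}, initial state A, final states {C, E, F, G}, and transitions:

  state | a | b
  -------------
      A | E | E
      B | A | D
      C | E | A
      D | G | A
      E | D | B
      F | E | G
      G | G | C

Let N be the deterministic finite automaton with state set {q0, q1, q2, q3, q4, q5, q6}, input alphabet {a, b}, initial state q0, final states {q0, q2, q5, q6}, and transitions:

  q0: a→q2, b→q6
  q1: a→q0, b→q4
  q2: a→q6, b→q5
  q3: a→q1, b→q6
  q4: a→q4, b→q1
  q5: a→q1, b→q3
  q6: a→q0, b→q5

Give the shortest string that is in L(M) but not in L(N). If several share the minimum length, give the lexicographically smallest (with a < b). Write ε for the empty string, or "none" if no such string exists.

aaba

The string aaba is accepted by M but not by N.
No shorter string lies in the difference, and aaba is the lexicographically first length-4 string in L(M) \ L(N).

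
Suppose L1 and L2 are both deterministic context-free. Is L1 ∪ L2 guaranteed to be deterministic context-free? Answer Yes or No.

{aⁿbⁿ : n≥0} and {aⁿb²ⁿ : n≥0} are each accepted by a deterministic PDA (push the a's; pop one per b, respectively one per two b's), but their union U is not. Suppose a DPDA M accepted U. Being deterministic, M has a single run on aⁿb²ⁿ, and since aⁿbⁿ ∈ U that run passes through an accepting configuration right after consuming the prefix aⁿbⁿ and then goes on to accept again after n more b's. Build an ordinary (nondeterministic) PDA M′ that simulates M on a's and b's and, at any moment when M is in an accepting state, may switch to a second mode in which it reads only c's, feeding each c to M as a b; M′ accepts when M does. Then M′ accepts aⁱbʲcᵏ (k≥1) exactly when both aⁱbʲ ∈ U and aⁱbʲ⁺ᵏ ∈ U, and checking the four cases (i=j or j=2i, combined with j+k=i or j+k=2i) leaves only i=j=k: so L(M′) ∩ a*b*c⁺ = {aⁿbⁿcⁿ : n≥1} would be context-free, which it is not (pumping lemma) — contradiction. (The union is an unambiguous CFL; it is determinism, not unambiguity, that fails.)

No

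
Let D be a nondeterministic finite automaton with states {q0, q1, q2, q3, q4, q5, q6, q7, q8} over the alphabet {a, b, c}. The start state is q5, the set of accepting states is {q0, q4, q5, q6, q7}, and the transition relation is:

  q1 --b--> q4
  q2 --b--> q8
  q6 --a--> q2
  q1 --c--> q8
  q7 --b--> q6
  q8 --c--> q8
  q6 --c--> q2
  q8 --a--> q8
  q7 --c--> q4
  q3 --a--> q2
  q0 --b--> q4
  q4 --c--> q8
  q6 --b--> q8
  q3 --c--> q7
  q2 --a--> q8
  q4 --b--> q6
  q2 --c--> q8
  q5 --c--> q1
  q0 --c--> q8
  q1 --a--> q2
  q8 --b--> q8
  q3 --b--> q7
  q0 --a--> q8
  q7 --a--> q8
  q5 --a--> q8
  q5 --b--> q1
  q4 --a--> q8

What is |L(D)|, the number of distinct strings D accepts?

5

The useful subgraph on states {q1, q4, q5, q6} is acyclic, so L(D) is finite; the longest accepting path visits 4 useful states, giving maximum string length 3.
Counting accepting paths from q5 by length: 1 of length 0, 2 of length 2, 2 of length 3. Total 5.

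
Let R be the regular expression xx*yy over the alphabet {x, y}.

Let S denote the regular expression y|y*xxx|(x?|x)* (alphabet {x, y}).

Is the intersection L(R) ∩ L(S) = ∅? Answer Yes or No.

Converting the expression R to a DFA (subset construction, then merging equivalent states) gives the minimal DFA with states {r0, r1, r2, r3, r4}, start state r0, accepting states {r4} and transitions r0: x→r1, y→r2; r1: x→r1, y→r3; r2: x→r2, y→r2; r3: x→r2, y→r4; r4: x→r2, y→r2.
Converting the expression S to a DFA (subset construction, then merging equivalent states) gives the minimal DFA with states {s0, s1, s2, s3, s4, s5, s6, s7}, start state s0, accepting states {s0, s1, s2, s7} and transitions s0: x→s1, y→s2; s1: x→s1, y→s3; s2: x→s4, y→s5; s3: x→s3, y→s3; s4: x→s6, y→s3; s5: x→s4, y→s5; s6: x→s7, y→s3; s7: x→s3, y→s3.
Exploring the product automaton R × S from the start pair (r0, s0), following both machines on each input symbol, reaches 10 state pairs: (r0, s0), (r1, s1), (r2, s2), (r3, s3), (r2, s4), (r2, s5), (r2, s3), (r4, s3), (r2, s6), (r2, s7).
R accepts in {r4} and S accepts in {s0, s1, s2, s7}; no reachable pair has both components accepting, so no string drives both machines to acceptance simultaneously and L(R) ∩ L(S) = ∅.
So no string is accepted by both, and the intersection is empty.

Yes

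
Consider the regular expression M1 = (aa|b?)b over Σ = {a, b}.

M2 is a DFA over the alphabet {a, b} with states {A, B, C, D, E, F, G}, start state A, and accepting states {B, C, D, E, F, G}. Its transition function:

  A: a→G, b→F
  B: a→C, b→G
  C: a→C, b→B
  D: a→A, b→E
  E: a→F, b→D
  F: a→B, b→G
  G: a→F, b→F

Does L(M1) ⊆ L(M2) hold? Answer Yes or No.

Yes

Converting the expression M1 to a DFA (subset construction, then merging equivalent states) gives the minimal DFA with states {r0, r1, r2, r3, r4, r5}, start state r0, accepting states {r2, r5} and transitions r0: a→r1, b→r2; r1: a→r3, b→r4; r2: a→r4, b→r5; r3: a→r4, b→r5; r4: a→r4, b→r4; r5: a→r4, b→r4.
Exploring the product automaton M1 × M2 from the start pair (r0, A), following both machines on each input symbol, reaches 9 state pairs: (r0, A), (r1, G), (r2, F), (r3, F), (r4, F), (r4, B), (r5, G), (r4, G), (r4, C).
M1 accepts in {r2, r5} and M2 accepts in {B, C, D, E, F, G}. The reachable pairs whose M1-component is accepting are (r2, F), (r5, G); in each of them the M2-component is accepting too, so the product for L(M1) \ L(M2) (M1-component accepting, M2-component rejecting) has no reachable accepting pair and the difference is empty.
Hence every string in L(M1) is also in L(M2).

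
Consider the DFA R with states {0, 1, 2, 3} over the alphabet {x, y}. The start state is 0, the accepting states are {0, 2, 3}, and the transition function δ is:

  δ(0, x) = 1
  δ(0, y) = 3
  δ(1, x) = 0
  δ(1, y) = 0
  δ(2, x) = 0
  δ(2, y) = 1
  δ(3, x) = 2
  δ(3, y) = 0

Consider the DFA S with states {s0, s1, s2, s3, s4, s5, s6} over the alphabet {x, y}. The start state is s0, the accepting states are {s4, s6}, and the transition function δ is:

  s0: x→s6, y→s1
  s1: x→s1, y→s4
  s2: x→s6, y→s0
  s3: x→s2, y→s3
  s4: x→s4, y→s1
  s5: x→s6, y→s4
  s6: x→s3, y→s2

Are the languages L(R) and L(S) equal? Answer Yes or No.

The empty string ε is accepted by R but rejected by S.
So L(R) ≠ L(S).

No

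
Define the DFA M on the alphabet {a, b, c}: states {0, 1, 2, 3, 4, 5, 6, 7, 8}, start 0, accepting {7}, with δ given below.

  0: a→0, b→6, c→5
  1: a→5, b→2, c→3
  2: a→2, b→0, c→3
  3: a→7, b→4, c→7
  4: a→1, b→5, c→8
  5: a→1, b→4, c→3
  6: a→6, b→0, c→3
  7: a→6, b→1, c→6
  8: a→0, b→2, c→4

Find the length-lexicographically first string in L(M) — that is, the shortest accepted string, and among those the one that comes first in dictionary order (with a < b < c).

A breadth-first search from 0 reaches an accepting state first via the path 0 → 6 → 3 → 7 on input bca.
No string of length < 3 is accepted (BFS exhausts all shorter strings without reaching an accepting state), and bca is the lexicographically least accepting string of length 3.

bca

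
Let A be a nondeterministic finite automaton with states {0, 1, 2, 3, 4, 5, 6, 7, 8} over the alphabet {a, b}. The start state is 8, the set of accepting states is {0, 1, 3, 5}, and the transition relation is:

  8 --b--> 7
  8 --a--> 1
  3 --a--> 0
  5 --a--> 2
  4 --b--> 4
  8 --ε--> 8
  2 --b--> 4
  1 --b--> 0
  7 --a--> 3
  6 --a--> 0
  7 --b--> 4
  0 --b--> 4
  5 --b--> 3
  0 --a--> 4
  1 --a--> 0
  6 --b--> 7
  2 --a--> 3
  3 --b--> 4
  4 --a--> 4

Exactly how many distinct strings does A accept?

5

The useful subgraph on states {0, 1, 3, 7, 8} is acyclic, so L(A) is finite; the longest accepting path visits 4 useful states, giving maximum string length 3.
Counting accepting paths from 8 by length: 1 of length 1, 3 of length 2, 1 of length 3. Total 5.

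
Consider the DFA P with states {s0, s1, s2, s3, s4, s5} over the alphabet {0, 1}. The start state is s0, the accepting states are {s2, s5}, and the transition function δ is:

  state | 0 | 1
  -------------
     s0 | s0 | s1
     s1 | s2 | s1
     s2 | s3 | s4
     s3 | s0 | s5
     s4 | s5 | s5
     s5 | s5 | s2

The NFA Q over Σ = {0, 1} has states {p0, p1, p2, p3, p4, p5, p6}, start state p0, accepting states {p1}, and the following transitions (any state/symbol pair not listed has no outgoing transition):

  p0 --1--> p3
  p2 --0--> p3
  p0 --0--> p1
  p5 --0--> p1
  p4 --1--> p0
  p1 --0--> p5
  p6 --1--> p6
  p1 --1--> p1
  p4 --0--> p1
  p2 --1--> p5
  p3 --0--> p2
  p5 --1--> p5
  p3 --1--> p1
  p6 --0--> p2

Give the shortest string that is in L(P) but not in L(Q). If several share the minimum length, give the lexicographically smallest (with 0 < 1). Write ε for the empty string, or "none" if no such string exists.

10

The string 10 is accepted by P but not by Q.
No shorter string lies in the difference, and 10 is the lexicographically first length-2 string in L(P) \ L(Q).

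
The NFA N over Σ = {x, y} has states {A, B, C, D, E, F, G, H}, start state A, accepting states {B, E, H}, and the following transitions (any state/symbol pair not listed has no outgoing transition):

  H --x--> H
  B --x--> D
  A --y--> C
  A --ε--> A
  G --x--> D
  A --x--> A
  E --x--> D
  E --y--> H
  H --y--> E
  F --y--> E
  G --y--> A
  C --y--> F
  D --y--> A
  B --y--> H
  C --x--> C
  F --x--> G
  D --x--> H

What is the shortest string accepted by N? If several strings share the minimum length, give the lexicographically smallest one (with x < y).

yyy

A breadth-first search from A reaches an accepting state first via the path A → C → F → E on input yyy.
No string of length < 3 is accepted (BFS exhausts all shorter strings without reaching an accepting state), and yyy is the lexicographically least accepting string of length 3.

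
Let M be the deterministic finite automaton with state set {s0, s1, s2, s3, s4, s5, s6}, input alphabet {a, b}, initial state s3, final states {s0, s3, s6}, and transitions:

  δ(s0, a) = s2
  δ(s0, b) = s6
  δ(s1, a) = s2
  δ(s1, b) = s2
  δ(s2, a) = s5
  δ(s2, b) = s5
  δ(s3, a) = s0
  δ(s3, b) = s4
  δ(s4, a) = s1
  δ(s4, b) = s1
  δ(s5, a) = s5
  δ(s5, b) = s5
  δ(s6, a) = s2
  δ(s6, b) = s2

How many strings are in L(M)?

3

The useful subgraph on states {s0, s3, s6} is acyclic, so L(M) is finite; the longest accepting path visits 3 useful states, giving maximum string length 2.
Counting accepting paths from s3 by length: 1 of length 0, 1 of length 1, 1 of length 2. Total 3.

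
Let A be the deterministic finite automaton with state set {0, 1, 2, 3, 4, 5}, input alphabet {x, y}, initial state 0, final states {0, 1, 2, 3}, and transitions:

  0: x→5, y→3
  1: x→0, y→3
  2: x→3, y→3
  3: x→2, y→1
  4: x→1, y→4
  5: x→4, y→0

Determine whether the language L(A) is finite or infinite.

infinite

State 0 is reachable from the start and can reach an accepting state, and it lies on the cycle 0 → 3 → 1 → 0.
Traversing that cycle any number of times yields accepted strings of unbounded length, so the language is infinite.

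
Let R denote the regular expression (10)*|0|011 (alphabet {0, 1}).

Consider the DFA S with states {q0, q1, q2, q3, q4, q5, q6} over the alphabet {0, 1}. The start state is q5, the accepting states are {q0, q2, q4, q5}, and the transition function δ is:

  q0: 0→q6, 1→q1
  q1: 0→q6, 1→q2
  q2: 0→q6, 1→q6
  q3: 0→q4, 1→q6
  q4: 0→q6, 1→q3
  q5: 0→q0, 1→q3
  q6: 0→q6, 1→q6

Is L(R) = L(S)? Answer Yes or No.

Converting the expression R to a DFA (subset construction, then merging equivalent states) gives the minimal DFA with states {r0, r1, r2, r3, r4, r5, r6}, start state r0, accepting states {r0, r1, r5, r6} and transitions r0: 0→r1, 1→r2; r1: 0→r3, 1→r4; r2: 0→r5, 1→r3; r3: 0→r3, 1→r3; r4: 0→r3, 1→r6; r5: 0→r3, 1→r2; r6: 0→r3, 1→r3.
Exploring the product automaton R × S from the start pair (r0, q5), following both machines on each input symbol, reaches 7 state pairs: (r0, q5), (r1, q0), (r2, q3), (r3, q6), (r4, q1), (r5, q4), (r6, q2).
R accepts in {r0, r1, r5, r6} and S accepts in {q0, q2, q4, q5}. In every reachable pair the two components are either both accepting — (r0, q5), (r1, q0), (r5, q4), (r6, q2) — or both non-accepting, so no string is accepted by exactly one of the machines: L(R) \ L(S) and L(S) \ L(R) are both empty.
Hence every string is accepted by R iff it is accepted by S, and the two languages coincide.

Yes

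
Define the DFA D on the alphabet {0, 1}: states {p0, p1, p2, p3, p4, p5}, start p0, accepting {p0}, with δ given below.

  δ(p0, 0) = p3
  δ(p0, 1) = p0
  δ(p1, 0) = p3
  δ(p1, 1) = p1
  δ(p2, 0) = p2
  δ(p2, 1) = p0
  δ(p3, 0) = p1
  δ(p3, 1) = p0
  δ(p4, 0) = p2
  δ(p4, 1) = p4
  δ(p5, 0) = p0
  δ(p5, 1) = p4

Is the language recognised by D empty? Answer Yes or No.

The empty string ε is accepted: the run p0 ends in the accepting state p0.
Since at least one string is accepted, L(D) is not empty.

No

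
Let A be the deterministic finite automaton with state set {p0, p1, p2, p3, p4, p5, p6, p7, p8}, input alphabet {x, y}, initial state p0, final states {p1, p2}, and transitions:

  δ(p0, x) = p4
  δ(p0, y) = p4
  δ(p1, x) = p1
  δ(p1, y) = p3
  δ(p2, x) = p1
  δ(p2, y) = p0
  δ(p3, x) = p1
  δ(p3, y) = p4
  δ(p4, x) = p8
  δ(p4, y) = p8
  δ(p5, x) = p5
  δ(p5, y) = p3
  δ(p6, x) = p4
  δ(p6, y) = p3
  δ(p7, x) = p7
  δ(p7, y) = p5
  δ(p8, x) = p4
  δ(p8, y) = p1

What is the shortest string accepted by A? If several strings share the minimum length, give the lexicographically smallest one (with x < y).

xxy

A breadth-first search from p0 reaches an accepting state first via the path p0 → p4 → p8 → p1 on input xxy.
No string of length < 3 is accepted (BFS exhausts all shorter strings without reaching an accepting state), and xxy is the lexicographically least accepting string of length 3.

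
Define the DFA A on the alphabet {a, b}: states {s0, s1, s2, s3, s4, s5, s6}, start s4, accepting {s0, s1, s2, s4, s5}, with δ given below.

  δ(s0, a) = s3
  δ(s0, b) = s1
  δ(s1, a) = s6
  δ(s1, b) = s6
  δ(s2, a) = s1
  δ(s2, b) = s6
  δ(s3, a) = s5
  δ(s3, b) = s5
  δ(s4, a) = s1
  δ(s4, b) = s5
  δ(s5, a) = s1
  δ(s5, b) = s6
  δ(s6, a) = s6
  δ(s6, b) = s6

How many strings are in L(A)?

The useful subgraph on states {s1, s4, s5} is acyclic, so L(A) is finite; the longest accepting path visits 3 useful states, giving maximum string length 2.
Counting accepting paths from s4 by length: 1 of length 0, 2 of length 1, 1 of length 2. Total 4.

4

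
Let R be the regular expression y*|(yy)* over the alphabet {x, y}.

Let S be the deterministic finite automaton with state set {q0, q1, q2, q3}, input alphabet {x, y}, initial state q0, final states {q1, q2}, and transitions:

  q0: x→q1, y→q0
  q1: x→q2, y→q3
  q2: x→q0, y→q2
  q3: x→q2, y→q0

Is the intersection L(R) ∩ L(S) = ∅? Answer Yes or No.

Yes

Converting the expression R to a DFA (subset construction, then merging equivalent states) gives the minimal DFA with states {r0, r1}, start state r0, accepting states {r0} and transitions r0: x→r1, y→r0; r1: x→r1, y→r1.
Exploring the product automaton R × S from the start pair (r0, q0), following both machines on each input symbol, reaches 5 state pairs: (r0, q0), (r1, q1), (r1, q2), (r1, q3), (r1, q0).
R accepts in {r0} and S accepts in {q1, q2}; no reachable pair has both components accepting, so no string drives both machines to acceptance simultaneously and L(R) ∩ L(S) = ∅.
So no string is accepted by both, and the intersection is empty.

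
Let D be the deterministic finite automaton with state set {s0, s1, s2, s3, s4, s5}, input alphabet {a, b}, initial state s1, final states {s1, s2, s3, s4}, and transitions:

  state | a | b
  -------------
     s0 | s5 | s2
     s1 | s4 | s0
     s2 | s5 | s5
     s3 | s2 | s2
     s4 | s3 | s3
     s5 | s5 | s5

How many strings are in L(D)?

9

The useful subgraph on states {s0, s1, s2, s3, s4} is acyclic, so L(D) is finite; the longest accepting path visits 4 useful states, giving maximum string length 3.
Counting accepting paths from s1 by length: 1 of length 0, 1 of length 1, 3 of length 2, 4 of length 3. Total 9.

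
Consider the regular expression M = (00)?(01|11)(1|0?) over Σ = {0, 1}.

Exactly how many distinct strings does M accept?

The expression has no Kleene star, so L(M) is finite. Expanding the alternatives gives {01, 11, 010, 011, 110, 111, 0001, 0011, 00010, 00011, 00110, 00111}.
That is 2 of length 2, 4 of length 3, 2 of length 4, 4 of length 5: 12 strings in all.

12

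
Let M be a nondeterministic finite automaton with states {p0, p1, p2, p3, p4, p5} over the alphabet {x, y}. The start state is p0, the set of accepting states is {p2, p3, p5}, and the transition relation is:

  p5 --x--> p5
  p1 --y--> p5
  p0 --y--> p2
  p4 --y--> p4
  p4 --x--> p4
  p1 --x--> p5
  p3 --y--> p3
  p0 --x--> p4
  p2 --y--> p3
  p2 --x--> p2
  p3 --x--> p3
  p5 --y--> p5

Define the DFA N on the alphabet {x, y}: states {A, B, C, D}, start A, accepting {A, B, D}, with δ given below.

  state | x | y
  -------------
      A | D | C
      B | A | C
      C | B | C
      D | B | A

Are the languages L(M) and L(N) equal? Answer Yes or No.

No

The string y is accepted by M but rejected by N.
So L(M) ≠ L(N).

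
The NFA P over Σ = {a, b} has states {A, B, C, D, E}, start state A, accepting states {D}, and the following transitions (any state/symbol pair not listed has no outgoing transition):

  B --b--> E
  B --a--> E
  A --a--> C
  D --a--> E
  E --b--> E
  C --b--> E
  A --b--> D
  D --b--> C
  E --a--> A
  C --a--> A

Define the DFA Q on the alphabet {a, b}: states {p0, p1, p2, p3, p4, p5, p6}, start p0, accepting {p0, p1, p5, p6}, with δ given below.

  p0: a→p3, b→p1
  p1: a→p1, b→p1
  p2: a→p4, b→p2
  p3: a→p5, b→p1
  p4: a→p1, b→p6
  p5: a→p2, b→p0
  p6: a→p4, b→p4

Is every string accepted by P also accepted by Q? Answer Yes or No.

Exploring the product automaton P × Q from the start pair (A, p0), following both machines on each input symbol, reaches 16 state pairs: (A, p0), (C, p3), (D, p1), (A, p5), (E, p1), (C, p1), (C, p2), (D, p0), (A, p1), (A, p4), (E, p2), (E, p3), (D, p6), (E, p4), (C, p4), (E, p6).
P accepts in {D} and Q accepts in {p0, p1, p5, p6}. The reachable pairs whose P-component is accepting are (D, p1), (D, p0), (D, p6); in each of them the Q-component is accepting too, so the product for L(P) \ L(Q) (P-component accepting, Q-component rejecting) has no reachable accepting pair and the difference is empty.
Hence every string in L(P) is also in L(Q).

Yes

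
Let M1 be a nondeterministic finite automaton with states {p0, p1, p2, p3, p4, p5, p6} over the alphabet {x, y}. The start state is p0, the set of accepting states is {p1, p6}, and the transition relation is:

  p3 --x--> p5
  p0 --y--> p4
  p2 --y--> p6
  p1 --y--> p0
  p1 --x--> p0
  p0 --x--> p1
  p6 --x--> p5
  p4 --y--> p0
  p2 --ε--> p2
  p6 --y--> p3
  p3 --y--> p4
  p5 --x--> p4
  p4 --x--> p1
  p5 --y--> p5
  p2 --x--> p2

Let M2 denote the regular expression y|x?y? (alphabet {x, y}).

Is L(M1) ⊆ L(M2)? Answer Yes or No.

The string yx is in L(M1) but not in L(M2).
So L(M1) ⊄ L(M2).

No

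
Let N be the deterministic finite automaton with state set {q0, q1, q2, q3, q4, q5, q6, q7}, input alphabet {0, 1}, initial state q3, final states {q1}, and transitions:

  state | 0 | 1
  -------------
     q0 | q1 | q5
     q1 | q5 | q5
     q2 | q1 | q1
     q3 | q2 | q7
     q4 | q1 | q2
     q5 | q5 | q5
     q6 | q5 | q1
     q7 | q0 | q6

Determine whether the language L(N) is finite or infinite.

finite

The useful states (reachable from q3 and able to reach an accepting state) are {q0, q1, q2, q3, q6, q7}.
Restricted to these states the transition graph has no cycle, so every accepting path has bounded length and L is finite.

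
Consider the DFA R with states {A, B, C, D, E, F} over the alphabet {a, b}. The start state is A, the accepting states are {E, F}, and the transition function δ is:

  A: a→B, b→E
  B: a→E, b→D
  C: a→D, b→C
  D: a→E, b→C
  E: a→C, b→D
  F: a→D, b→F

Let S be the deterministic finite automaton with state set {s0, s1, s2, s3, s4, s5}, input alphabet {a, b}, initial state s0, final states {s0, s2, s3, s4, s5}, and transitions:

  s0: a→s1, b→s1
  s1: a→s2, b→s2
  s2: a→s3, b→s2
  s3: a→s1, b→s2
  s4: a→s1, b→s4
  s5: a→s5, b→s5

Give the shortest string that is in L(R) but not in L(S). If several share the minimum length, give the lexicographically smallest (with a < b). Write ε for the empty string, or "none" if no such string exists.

The string b is accepted by R but not by S.
No shorter string lies in the difference, and b is the lexicographically first length-1 string in L(R) \ L(S).

b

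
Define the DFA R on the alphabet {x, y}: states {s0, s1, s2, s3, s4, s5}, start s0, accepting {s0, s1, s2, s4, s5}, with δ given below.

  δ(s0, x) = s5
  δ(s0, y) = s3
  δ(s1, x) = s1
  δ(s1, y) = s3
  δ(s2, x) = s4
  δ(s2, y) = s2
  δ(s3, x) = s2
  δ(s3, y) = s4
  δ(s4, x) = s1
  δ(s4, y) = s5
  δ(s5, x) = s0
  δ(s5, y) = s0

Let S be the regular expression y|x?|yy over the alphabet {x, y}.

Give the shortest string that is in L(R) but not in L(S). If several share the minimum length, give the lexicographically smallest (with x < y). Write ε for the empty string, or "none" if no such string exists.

xx

The string xx is accepted by R but not by S.
No shorter string lies in the difference, and xx is the lexicographically first length-2 string in L(R) \ L(S).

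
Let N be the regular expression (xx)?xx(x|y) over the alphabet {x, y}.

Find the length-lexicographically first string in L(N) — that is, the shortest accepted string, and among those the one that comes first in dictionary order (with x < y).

By inspection of the expression, no string of length less than 3 matches, and xxx is the lexicographically first match of length 3.

xxx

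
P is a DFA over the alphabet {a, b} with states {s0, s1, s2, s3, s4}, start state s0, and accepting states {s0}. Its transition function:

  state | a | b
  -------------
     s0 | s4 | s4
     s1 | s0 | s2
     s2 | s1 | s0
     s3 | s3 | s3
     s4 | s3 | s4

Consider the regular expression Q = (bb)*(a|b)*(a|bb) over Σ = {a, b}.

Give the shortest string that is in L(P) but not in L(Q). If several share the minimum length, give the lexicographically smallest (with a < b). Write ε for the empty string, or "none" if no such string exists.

ε

The empty string ε is accepted by P but not by Q.
Since ε is the unique shortest string, it is the required witness.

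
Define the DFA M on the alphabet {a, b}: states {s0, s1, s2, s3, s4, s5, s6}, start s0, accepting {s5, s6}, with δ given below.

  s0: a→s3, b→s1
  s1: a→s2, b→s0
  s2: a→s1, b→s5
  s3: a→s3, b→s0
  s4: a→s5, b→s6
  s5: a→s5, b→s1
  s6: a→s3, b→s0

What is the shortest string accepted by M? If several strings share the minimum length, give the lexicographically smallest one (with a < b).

bab

A breadth-first search from s0 reaches an accepting state first via the path s0 → s1 → s2 → s5 on input bab.
No string of length < 3 is accepted (BFS exhausts all shorter strings without reaching an accepting state), and bab is the lexicographically least accepting string of length 3.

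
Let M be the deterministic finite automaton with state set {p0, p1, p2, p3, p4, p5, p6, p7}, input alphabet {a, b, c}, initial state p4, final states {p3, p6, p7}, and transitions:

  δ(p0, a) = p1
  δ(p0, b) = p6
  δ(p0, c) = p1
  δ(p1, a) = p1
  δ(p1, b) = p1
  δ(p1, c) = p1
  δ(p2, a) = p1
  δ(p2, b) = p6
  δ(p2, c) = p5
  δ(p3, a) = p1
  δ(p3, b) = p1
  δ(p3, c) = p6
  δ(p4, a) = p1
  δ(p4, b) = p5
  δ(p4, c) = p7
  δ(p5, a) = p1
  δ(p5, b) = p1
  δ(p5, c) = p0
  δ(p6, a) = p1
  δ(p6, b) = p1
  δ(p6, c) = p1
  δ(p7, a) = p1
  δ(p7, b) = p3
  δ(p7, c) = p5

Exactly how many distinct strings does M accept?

5

The useful subgraph on states {p0, p3, p4, p5, p6, p7} is acyclic, so L(M) is finite; the longest accepting path visits 5 useful states, giving maximum string length 4.
Counting accepting paths from p4 by length: 1 of length 1, 1 of length 2, 2 of length 3, 1 of length 4. Total 5.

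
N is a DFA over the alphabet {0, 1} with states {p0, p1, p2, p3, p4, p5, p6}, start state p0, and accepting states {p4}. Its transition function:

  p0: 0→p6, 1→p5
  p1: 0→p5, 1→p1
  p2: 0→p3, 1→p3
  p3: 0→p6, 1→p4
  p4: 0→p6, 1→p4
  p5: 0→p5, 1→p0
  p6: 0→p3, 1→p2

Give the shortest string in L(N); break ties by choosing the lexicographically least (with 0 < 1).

A breadth-first search from p0 reaches an accepting state first via the path p0 → p6 → p3 → p4 on input 001.
No string of length < 3 is accepted (BFS exhausts all shorter strings without reaching an accepting state), and 001 is the lexicographically least accepting string of length 3.

001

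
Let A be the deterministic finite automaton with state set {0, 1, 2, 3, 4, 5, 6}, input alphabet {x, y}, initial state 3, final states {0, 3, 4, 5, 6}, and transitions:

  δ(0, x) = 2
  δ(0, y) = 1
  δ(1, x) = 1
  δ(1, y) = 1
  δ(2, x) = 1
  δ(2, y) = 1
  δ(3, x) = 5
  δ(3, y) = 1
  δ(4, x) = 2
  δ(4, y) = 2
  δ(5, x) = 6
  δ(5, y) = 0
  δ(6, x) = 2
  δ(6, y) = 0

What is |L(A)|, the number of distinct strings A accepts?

5

The useful subgraph on states {0, 3, 5, 6} is acyclic, so L(A) is finite; the longest accepting path visits 4 useful states, giving maximum string length 3.
Counting accepting paths from 3 by length: 1 of length 0, 1 of length 1, 2 of length 2, 1 of length 3. Total 5.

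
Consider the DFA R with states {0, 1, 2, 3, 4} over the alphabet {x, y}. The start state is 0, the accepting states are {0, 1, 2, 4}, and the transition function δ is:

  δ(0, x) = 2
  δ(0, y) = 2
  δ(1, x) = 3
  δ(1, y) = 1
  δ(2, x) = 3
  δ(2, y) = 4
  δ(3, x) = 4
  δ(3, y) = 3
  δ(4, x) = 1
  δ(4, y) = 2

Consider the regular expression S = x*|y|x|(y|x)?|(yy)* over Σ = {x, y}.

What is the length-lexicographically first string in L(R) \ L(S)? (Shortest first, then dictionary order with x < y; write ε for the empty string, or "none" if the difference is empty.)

The string xy is accepted by R but not by S.
No shorter string lies in the difference, and xy is the lexicographically first length-2 string in L(R) \ L(S).

xy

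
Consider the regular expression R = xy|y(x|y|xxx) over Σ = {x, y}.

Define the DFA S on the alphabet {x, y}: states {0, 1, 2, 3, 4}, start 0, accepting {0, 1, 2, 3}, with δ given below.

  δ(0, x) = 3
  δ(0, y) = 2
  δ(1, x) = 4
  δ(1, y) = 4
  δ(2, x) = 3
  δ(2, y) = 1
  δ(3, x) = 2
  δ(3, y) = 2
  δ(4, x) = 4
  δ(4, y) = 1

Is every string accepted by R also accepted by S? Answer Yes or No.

Converting the expression R to a DFA (subset construction, then merging equivalent states) gives the minimal DFA with states {r0, r1, r2, r3, r4, r5, r6}, start state r0, accepting states {r4, r5} and transitions r0: x→r1, y→r2; r1: x→r3, y→r4; r2: x→r5, y→r4; r3: x→r3, y→r3; r4: x→r3, y→r3; r5: x→r6, y→r3; r6: x→r4, y→r3.
Exploring the product automaton R × S from the start pair (r0, 0), following both machines on each input symbol, reaches 12 state pairs: (r0, 0), (r1, 3), (r2, 2), (r3, 2), (r4, 2), (r5, 3), (r4, 1), (r3, 3), (r3, 1), (r6, 2), (r3, 4), (r4, 3).
R accepts in {r4, r5} and S accepts in {0, 1, 2, 3}. The reachable pairs whose R-component is accepting are (r4, 2), (r5, 3), (r4, 1), (r4, 3); in each of them the S-component is accepting too, so the product for L(R) \ L(S) (R-component accepting, S-component rejecting) has no reachable accepting pair and the difference is empty.
Hence every string in L(R) is also in L(S).

Yes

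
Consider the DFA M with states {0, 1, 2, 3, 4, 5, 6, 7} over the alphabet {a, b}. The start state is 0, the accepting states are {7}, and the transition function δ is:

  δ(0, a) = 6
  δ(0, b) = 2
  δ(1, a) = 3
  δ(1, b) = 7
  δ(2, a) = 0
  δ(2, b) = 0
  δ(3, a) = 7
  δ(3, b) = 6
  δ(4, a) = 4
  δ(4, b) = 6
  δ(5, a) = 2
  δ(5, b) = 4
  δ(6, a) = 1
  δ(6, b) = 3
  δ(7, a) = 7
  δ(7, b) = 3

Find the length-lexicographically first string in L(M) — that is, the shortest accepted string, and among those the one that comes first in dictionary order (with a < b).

A breadth-first search from 0 reaches an accepting state first via the path 0 → 6 → 1 → 7 on input aab.
No string of length < 3 is accepted (BFS exhausts all shorter strings without reaching an accepting state), and aab is the lexicographically least accepting string of length 3.

aab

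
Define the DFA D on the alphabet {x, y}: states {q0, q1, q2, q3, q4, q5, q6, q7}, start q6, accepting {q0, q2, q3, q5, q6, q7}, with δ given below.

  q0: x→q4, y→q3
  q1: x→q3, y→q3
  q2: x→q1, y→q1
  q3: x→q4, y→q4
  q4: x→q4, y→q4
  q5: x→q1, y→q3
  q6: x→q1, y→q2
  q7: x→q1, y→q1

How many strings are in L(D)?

8

The useful subgraph on states {q1, q2, q3, q6} is acyclic, so L(D) is finite; the longest accepting path visits 4 useful states, giving maximum string length 3.
Counting accepting paths from q6 by length: 1 of length 0, 1 of length 1, 2 of length 2, 4 of length 3. Total 8.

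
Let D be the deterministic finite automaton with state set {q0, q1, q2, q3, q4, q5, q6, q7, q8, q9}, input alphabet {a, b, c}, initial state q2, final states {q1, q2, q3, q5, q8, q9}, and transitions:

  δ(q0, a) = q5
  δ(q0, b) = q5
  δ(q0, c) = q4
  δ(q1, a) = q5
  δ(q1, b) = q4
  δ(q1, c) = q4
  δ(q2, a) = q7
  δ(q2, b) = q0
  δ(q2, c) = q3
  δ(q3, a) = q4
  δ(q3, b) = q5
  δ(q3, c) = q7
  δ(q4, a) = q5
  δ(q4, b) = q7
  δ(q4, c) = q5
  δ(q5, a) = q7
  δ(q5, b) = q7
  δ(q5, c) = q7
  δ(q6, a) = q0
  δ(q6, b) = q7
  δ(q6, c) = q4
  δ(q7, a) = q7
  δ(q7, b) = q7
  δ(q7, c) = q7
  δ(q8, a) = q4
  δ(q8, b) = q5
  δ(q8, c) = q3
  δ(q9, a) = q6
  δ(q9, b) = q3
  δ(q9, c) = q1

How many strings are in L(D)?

The useful subgraph on states {q0, q2, q3, q4, q5} is acyclic, so L(D) is finite; the longest accepting path visits 4 useful states, giving maximum string length 3.
Counting accepting paths from q2 by length: 1 of length 0, 1 of length 1, 3 of length 2, 4 of length 3. Total 9.

9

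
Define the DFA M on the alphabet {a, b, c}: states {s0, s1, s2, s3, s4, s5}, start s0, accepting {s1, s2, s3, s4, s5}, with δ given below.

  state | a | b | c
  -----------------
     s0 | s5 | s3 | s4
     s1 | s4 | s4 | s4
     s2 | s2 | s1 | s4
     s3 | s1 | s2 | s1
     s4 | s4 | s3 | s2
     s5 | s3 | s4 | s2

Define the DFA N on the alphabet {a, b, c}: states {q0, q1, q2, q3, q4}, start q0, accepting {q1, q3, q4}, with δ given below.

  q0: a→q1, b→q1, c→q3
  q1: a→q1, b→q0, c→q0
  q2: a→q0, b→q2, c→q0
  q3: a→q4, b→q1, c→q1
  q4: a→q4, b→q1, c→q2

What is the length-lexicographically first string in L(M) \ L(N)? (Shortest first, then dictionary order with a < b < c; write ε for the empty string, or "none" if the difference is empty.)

ab

The string ab is accepted by M but not by N.
No shorter string lies in the difference, and ab is the lexicographically first length-2 string in L(M) \ L(N).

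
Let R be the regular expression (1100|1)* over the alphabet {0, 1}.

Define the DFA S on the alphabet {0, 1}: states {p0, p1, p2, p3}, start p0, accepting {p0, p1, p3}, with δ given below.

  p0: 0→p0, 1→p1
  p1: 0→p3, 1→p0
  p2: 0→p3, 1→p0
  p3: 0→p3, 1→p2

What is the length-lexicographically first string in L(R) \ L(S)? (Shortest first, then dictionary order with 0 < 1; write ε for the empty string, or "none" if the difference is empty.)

111001

The string 111001 is accepted by R but not by S.
No shorter string lies in the difference, and 111001 is the lexicographically first length-6 string in L(R) \ L(S).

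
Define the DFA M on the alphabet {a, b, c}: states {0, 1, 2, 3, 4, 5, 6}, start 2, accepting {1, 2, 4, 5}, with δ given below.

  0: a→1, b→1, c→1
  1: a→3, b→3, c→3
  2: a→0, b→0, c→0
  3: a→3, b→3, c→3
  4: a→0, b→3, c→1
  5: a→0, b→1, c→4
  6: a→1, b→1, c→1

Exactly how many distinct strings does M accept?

10

The useful subgraph on states {0, 1, 2} is acyclic, so L(M) is finite; the longest accepting path visits 3 useful states, giving maximum string length 2.
Counting accepting paths from 2 by length: 1 of length 0, 9 of length 2. Total 10.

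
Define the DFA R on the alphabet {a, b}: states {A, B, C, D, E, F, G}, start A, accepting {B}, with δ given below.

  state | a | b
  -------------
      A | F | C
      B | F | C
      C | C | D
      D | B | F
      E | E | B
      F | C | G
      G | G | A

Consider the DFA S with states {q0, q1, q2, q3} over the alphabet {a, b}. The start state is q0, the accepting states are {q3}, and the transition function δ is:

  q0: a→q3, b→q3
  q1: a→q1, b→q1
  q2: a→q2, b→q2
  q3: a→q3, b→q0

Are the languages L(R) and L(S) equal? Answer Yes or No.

The string a is accepted by S but rejected by R.
So L(R) ≠ L(S).

No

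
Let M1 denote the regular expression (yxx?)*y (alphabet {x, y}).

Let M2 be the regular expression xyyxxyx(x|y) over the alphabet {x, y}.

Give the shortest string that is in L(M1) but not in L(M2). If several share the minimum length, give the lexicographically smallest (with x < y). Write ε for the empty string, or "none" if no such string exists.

y

The string y is accepted by M1 but not by M2.
No shorter string lies in the difference, and y is the lexicographically first length-1 string in L(M1) \ L(M2).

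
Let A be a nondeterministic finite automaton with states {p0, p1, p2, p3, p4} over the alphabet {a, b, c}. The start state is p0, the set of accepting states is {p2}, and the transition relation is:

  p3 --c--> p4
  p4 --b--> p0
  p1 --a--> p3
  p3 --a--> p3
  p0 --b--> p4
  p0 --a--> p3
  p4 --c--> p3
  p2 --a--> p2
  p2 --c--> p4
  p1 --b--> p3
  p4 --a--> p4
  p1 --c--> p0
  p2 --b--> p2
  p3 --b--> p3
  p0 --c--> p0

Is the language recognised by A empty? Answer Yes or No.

Yes

The states reachable from the start state are {p0, p3, p4}.
None of the accepting states {p2} is reachable, so no string is accepted and L(A) = ∅.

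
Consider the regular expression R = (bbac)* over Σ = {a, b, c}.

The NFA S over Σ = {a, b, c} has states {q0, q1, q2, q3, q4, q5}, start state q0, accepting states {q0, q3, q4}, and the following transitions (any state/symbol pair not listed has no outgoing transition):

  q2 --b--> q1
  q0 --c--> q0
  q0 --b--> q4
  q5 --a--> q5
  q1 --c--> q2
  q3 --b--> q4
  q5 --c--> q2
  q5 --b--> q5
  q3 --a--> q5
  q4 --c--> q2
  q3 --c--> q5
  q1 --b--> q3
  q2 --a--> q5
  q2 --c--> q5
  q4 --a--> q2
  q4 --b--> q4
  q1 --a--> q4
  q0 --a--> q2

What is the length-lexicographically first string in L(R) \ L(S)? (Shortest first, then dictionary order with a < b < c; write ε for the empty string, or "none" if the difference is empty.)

bbac

The string bbac is accepted by R but not by S.
No shorter string lies in the difference, and bbac is the lexicographically first length-4 string in L(R) \ L(S).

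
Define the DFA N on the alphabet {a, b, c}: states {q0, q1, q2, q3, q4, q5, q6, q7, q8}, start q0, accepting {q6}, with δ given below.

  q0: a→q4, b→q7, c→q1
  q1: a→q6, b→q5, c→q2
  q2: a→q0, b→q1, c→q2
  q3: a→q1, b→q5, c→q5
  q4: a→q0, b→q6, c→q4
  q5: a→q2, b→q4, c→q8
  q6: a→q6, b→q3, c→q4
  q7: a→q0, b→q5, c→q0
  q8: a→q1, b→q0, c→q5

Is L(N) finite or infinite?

State q0 is reachable from the start and can reach an accepting state, and it lies on the cycle q0 → q1 → q2 → q0.
Traversing that cycle any number of times yields accepted strings of unbounded length, so the language is infinite.

infinite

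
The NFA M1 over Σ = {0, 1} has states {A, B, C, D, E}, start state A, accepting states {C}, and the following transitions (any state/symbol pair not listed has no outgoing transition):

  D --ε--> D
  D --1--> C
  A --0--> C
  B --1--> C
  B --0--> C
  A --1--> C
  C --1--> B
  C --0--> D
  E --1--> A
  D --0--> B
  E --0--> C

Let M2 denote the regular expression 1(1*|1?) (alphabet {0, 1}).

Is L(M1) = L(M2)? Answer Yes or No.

No

The string 0 is accepted by M1 but rejected by M2.
So L(M1) ≠ L(M2).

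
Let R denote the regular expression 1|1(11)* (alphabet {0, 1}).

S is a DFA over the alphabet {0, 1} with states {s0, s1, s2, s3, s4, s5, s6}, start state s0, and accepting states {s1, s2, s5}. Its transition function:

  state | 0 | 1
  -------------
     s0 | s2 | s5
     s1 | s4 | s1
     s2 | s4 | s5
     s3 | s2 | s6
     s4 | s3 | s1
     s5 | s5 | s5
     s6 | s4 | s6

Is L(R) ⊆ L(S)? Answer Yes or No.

Converting the expression R to a DFA (subset construction, then merging equivalent states) gives the minimal DFA with states {r0, r1, r2}, start state r0, accepting states {r2} and transitions r0: 0→r1, 1→r2; r1: 0→r1, 1→r1; r2: 0→r1, 1→r0.
Exploring the product automaton R × S from the start pair (r0, s0), following both machines on each input symbol, reaches 9 state pairs: (r0, s0), (r1, s2), (r2, s5), (r1, s4), (r1, s5), (r0, s5), (r1, s3), (r1, s1), (r1, s6).
R accepts in {r2} and S accepts in {s1, s2, s5}. The reachable pairs whose R-component is accepting are (r2, s5); in each of them the S-component is accepting too, so the product for L(R) \ L(S) (R-component accepting, S-component rejecting) has no reachable accepting pair and the difference is empty.
Hence every string in L(R) is also in L(S).

Yes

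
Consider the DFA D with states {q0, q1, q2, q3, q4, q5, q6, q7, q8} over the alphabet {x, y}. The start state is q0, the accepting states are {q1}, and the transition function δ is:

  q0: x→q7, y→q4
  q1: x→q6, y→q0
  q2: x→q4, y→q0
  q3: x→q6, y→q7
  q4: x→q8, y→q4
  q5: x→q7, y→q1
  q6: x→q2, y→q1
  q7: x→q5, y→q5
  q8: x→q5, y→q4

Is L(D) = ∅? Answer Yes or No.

No

The string xxy is accepted: the run q0 → q7 → q5 → q1 ends in the accepting state q1.
Since at least one string is accepted, L(D) is not empty.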